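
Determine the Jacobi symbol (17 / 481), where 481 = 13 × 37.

Reciprocity: 17 ≡ 1 and 481 ≡ 1 (mod 4), so (17/481) = +(481/17).
Reduce top mod 17: now compute (5/17).
Reciprocity: 5 ≡ 1 and 17 ≡ 1 (mod 4), so (5/17) = +(17/5).
Reduce top mod 5: now compute (2/5).
Pull out 2: since 5 ≡ 5 (mod 8), (2/5) = -1.
Reached (1/5) = 1. Collecting the sign flips along the way, the symbol is -1.

-1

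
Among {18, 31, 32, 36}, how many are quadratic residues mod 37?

1

(18/37) = -1 → non-residue.
(31/37) = -1 → non-residue.
(32/37) = -1 → non-residue.
(36/37) = +1 → QR.
Total quadratic residues among the 4: 1.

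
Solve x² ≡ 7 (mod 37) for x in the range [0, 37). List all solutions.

37 ≡ 1 (mod 4), so we find a root by search.
Trying successive values, 9² = 81 ≡ 7 (mod 37). The other root is 37 − 9 = 28.

9, 28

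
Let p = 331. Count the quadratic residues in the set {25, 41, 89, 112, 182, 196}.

(25/331) = +1 → QR.
(41/331) = -1 → non-residue.
(89/331) = +1 → QR.
(112/331) = -1 → non-residue.
(182/331) = -1 → non-residue.
(196/331) = +1 → QR.
Total quadratic residues among the 6: 3.

3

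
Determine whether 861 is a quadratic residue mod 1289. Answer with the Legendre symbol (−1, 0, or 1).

Reciprocity: 861 ≡ 1 and 1289 ≡ 1 (mod 4), so (861/1289) = +(1289/861).
Reduce top mod 861: now compute (428/861).
Pull out 2^2: since 861 ≡ 5 (mod 8), (2/861) = -1, so (2/861)^2 = +1.
Reciprocity: 107 ≡ 3 and 861 ≡ 1 (mod 4), so (107/861) = +(861/107).
Reduce top mod 107: now compute (5/107).
Reciprocity: 5 ≡ 1 and 107 ≡ 3 (mod 4), so (5/107) = +(107/5).
Reduce top mod 5: now compute (2/5).
Pull out 2: since 5 ≡ 5 (mod 8), (2/5) = -1.
Reached (1/5) = 1. Collecting the sign flips along the way, the symbol is -1.

-1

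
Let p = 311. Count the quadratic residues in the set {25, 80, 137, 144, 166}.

5

(25/311) = +1 → QR.
(80/311) = +1 → QR.
(137/311) = +1 → QR.
(144/311) = +1 → QR.
(166/311) = +1 → QR.
Total quadratic residues among the 5: 5.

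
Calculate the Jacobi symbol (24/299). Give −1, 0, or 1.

Pull out 2^3: since 299 ≡ 3 (mod 8), (2/299) = -1, so (2/299)^3 = -1.
Reciprocity: 3 ≡ 3 and 299 ≡ 3 (mod 4), so (3/299) = −(299/3).
Reduce top mod 3: now compute (2/3).
Pull out 2: since 3 ≡ 3 (mod 8), (2/3) = -1.
Reached (1/3) = 1. Collecting the sign flips along the way, the symbol is -1.

-1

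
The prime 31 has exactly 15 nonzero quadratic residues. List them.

Square k = 1,…,15 (k and 31−k give the same square):
1²=1, 2²=4, 3²=9, 4²=16, 5²=25, 6²≡5, 7²≡18, 8²≡2, 9²≡19, 10²≡7, 11²≡28, 12²≡20, 13²≡14, 14²≡10, 15²≡8 (mod 31).
So the quadratic residues mod 31 are {1, 2, 4, 5, 7, 8, 9, 10, 14, 16, 18, 19, 20, 25, 28}.

1,2,4,5,7,8,9,10,14,16,18,19,20,25,28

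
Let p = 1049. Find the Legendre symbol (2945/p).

First reduce: 2945 ≡ 847 (mod 1049).
Reciprocity: 847 ≡ 3 and 1049 ≡ 1 (mod 4), so (847/1049) = +(1049/847).
Reduce top mod 847: now compute (202/847).
Pull out 2: since 847 ≡ 7 (mod 8), (2/847) = +1.
Reciprocity: 101 ≡ 1 and 847 ≡ 3 (mod 4), so (101/847) = +(847/101).
Reduce top mod 101: now compute (39/101).
Reciprocity: 39 ≡ 3 and 101 ≡ 1 (mod 4), so (39/101) = +(101/39).
Reduce top mod 39: now compute (23/39).
Reciprocity: 23 ≡ 3 and 39 ≡ 3 (mod 4), so (23/39) = −(39/23).
Reduce top mod 23: now compute (16/23).
Pull out 2^4: since 23 ≡ 7 (mod 8), (2/23) = +1, so (2/23)^4 = +1.
Reached (1/23) = 1. Collecting the sign flips along the way, the symbol is -1.

-1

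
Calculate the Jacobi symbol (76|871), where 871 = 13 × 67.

Pull out 2^2: since 871 ≡ 7 (mod 8), (2/871) = +1, so (2/871)^2 = +1.
Reciprocity: 19 ≡ 3 and 871 ≡ 3 (mod 4), so (19/871) = −(871/19).
Reduce top mod 19: now compute (16/19).
Pull out 2^4: since 19 ≡ 3 (mod 8), (2/19) = -1, so (2/19)^4 = +1.
Reached (1/19) = 1. Collecting the sign flips along the way, the symbol is -1.

-1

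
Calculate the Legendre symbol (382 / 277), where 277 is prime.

First reduce: 382 ≡ 105 (mod 277).
Reciprocity: 105 ≡ 1 and 277 ≡ 1 (mod 4), so (105/277) = +(277/105).
Reduce top mod 105: now compute (67/105).
Reciprocity: 67 ≡ 3 and 105 ≡ 1 (mod 4), so (67/105) = +(105/67).
Reduce top mod 67: now compute (38/67).
Pull out 2: since 67 ≡ 3 (mod 8), (2/67) = -1.
Reciprocity: 19 ≡ 3 and 67 ≡ 3 (mod 4), so (19/67) = −(67/19).
Reduce top mod 19: now compute (10/19).
Pull out 2: since 19 ≡ 3 (mod 8), (2/19) = -1.
Reciprocity: 5 ≡ 1 and 19 ≡ 3 (mod 4), so (5/19) = +(19/5).
Reduce top mod 5: now compute (4/5).
Pull out 2^2: since 5 ≡ 5 (mod 8), (2/5) = -1, so (2/5)^2 = +1.
Reached (1/5) = 1. Collecting the sign flips along the way, the symbol is -1.

-1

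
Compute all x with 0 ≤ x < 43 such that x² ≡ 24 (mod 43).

Since 43 ≡ 3 (mod 4), a square root of 24 is 24^((43+1)/4) = 24^11 mod 43.
Repeated squaring: 24^2≡17, 24^4≡31, 24^8≡15 (mod 43).
24^11 = 24^(8+2+1) ≡ 14 (mod 43).
Check: 14² = 196 ≡ 24 (mod 43). The two roots are 14 and 29.

14, 29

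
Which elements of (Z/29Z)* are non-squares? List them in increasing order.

Square k = 1,…,14 (k and 29−k give the same square):
1²=1, 2²=4, 3²=9, 4²=16, 5²=25, 6²≡7, 7²≡20, 8²≡6, 9²≡23, 10²≡13, 11²≡5, 12²≡28, 13²≡24, 14²≡22 (mod 29).
The residues are {1, 4, 5, 6, 7, 9, 13, 16, 20, 22, 23, 24, 25, 28}; the non-residues are the remaining 14 nonzero classes.

2, 3, 8, 10, 11, 12, 14, 15, 17, 18, 19, 21, 26, 27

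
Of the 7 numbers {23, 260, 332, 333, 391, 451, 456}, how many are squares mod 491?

(23/491) = -1 → non-residue.
(260/491) = +1 → QR.
(332/491) = +1 → QR.
(333/491) = +1 → QR.
(391/491) = -1 → non-residue.
(451/491) = +1 → QR.
(456/491) = +1 → QR.
Total quadratic residues among the 7: 5.

5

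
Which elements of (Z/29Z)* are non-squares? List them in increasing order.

2,3,8,10,11,12,14,15,17,18,19,21,26,27

Square k = 1,…,14 (k and 29−k give the same square):
1²=1, 2²=4, 3²=9, 4²=16, 5²=25, 6²≡7, 7²≡20, 8²≡6, 9²≡23, 10²≡13, 11²≡5, 12²≡28, 13²≡24, 14²≡22 (mod 29).
The residues are {1, 4, 5, 6, 7, 9, 13, 16, 20, 22, 23, 24, 25, 28}; the non-residues are the remaining 14 nonzero classes.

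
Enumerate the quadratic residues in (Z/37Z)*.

Square k = 1,…,18 (k and 37−k give the same square):
1²=1, 2²=4, 3²=9, 4²=16, 5²=25, 6²=36, 7²≡12, 8²≡27, 9²≡7, 10²≡26, 11²≡10, 12²≡33, 13²≡21, 14²≡11, 15²≡3, 16²≡34, 17²≡30, 18²≡28 (mod 37).
So the quadratic residues mod 37 are {1, 3, 4, 7, 9, 10, 11, 12, 16, 21, 25, 26, 27, 28, 30, 33, 34, 36}.

1,3,4,7,9,10,11,12,16,21,25,26,27,28,30,33,34,36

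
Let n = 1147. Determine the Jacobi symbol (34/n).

-1

Pull out 2: since 1147 ≡ 3 (mod 8), (2/1147) = -1.
Reciprocity: 17 ≡ 1 and 1147 ≡ 3 (mod 4), so (17/1147) = +(1147/17).
Reduce top mod 17: now compute (8/17).
Pull out 2^3: since 17 ≡ 1 (mod 8), (2/17) = +1, so (2/17)^3 = +1.
Reached (1/17) = 1. Collecting the sign flips along the way, the symbol is -1.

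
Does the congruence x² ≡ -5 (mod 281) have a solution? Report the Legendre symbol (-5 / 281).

1

First reduce: -5 ≡ 276 (mod 281).
Pull out 2^2: since 281 ≡ 1 (mod 8), (2/281) = +1, so (2/281)^2 = +1.
Reciprocity: 69 ≡ 1 and 281 ≡ 1 (mod 4), so (69/281) = +(281/69).
Reduce top mod 69: now compute (5/69).
Reciprocity: 5 ≡ 1 and 69 ≡ 1 (mod 4), so (5/69) = +(69/5).
Reduce top mod 5: now compute (4/5).
Pull out 2^2: since 5 ≡ 5 (mod 8), (2/5) = -1, so (2/5)^2 = +1.
Reached (1/5) = 1. Collecting the sign flips along the way, the symbol is +1.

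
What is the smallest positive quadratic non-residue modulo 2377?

5

(2/2377) = +1, so 2 is a residue.
(3/2377) = +1, so 3 is a residue.
(4/2377) = +1, so 4 is a residue.
(5/2377) = −1, so 5 is the smallest positive non-residue mod 2377.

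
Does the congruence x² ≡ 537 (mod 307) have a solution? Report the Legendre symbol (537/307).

-1

First reduce: 537 ≡ 230 (mod 307).
Pull out 2: since 307 ≡ 3 (mod 8), (2/307) = -1.
Reciprocity: 115 ≡ 3 and 307 ≡ 3 (mod 4), so (115/307) = −(307/115).
Reduce top mod 115: now compute (77/115).
Reciprocity: 77 ≡ 1 and 115 ≡ 3 (mod 4), so (77/115) = +(115/77).
Reduce top mod 77: now compute (38/77).
Pull out 2: since 77 ≡ 5 (mod 8), (2/77) = -1.
Reciprocity: 19 ≡ 3 and 77 ≡ 1 (mod 4), so (19/77) = +(77/19).
Reduce top mod 19: now compute (1/19).
Reached (1/19) = 1. Collecting the sign flips along the way, the symbol is -1.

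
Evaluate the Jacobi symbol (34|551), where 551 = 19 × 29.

Pull out 2: since 551 ≡ 7 (mod 8), (2/551) = +1.
Reciprocity: 17 ≡ 1 and 551 ≡ 3 (mod 4), so (17/551) = +(551/17).
Reduce top mod 17: now compute (7/17).
Reciprocity: 7 ≡ 3 and 17 ≡ 1 (mod 4), so (7/17) = +(17/7).
Reduce top mod 7: now compute (3/7).
Reciprocity: 3 ≡ 3 and 7 ≡ 3 (mod 4), so (3/7) = −(7/3).
Reduce top mod 3: now compute (1/3).
Reached (1/3) = 1. Collecting the sign flips along the way, the symbol is -1.

-1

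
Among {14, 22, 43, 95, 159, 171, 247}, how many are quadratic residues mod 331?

(14/331) = +1 → QR.
(22/331) = +1 → QR.
(43/331) = +1 → QR.
(95/331) = +1 → QR.
(159/331) = -1 → non-residue.
(171/331) = +1 → QR.
(247/331) = -1 → non-residue.
Total quadratic residues among the 7: 5.

5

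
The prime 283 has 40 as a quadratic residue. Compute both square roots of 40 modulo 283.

Since 283 ≡ 3 (mod 4), a square root of 40 is 40^((283+1)/4) = 40^71 mod 283.
Repeated squaring: 40^2≡185, 40^4≡265, 40^8≡41, 40^16≡266, 40^32≡6, 40^64≡36 (mod 283).
40^71 = 40^(64+4+2+1) ≡ 235 (mod 283).
Check: 235² = 55225 ≡ 40 (mod 283). The two roots are 48 and 235.

48, 235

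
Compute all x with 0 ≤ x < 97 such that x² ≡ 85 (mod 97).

45, 52

97 ≡ 1 (mod 4), so we find a root by search.
Trying successive values, 45² = 2025 ≡ 85 (mod 97). The other root is 97 − 45 = 52.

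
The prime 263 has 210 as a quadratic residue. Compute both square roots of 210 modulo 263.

90, 173

Since 263 ≡ 3 (mod 4), a square root of 210 is 210^((263+1)/4) = 210^66 mod 263.
Repeated squaring: 210^2≡179, 210^4≡218, 210^8≡184, 210^16≡192, 210^32≡44, 210^64≡95 (mod 263).
210^66 = 210^(64+2) ≡ 173 (mod 263).
Check: 173² = 29929 ≡ 210 (mod 263). The two roots are 90 and 173.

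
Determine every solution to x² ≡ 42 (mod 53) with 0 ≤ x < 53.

25, 28

53 ≡ 1 (mod 4), so we find a root by search.
Trying successive values, 25² = 625 ≡ 42 (mod 53). The other root is 53 − 25 = 28.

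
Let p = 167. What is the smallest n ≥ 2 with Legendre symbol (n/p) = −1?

5

(2/167) = +1, so 2 is a residue.
(3/167) = +1, so 3 is a residue.
(4/167) = +1, so 4 is a residue.
(5/167) = −1, so 5 is the smallest positive non-residue mod 167.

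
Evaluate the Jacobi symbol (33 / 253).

Reciprocity: 33 ≡ 1 and 253 ≡ 1 (mod 4), so (33/253) = +(253/33).
Reduce top mod 33: now compute (22/33).
Pull out 2: since 33 ≡ 1 (mod 8), (2/33) = +1.
Reciprocity: 11 ≡ 3 and 33 ≡ 1 (mod 4), so (11/33) = +(33/11).
Reduce top mod 11: now compute (0/11).
Top reduces to 0: gcd > 1, so the symbol is 0.

0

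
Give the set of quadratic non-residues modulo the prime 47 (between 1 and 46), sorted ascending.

Square k = 1,…,23 (k and 47−k give the same square):
1²=1, 2²=4, 3²=9, 4²=16, 5²=25, 6²=36, 7²≡2, 8²≡17, 9²≡34, 10²≡6, 11²≡27, 12²≡3, 13²≡28, 14²≡8, 15²≡37, 16²≡21, 17²≡7, 18²≡42, 19²≡32, 20²≡24, 21²≡18, 22²≡14, 23²≡12 (mod 47).
The residues are {1, 2, 3, 4, 6, 7, 8, 9, 12, 14, 16, 17, 18, 21, 24, 25, 27, 28, 32, 34, 36, 37, 42}; the non-residues are the remaining 23 nonzero classes.

5 10 11 13 15 19 20 22 23 26 29 30 31 33 35 38 39 40 41 43 44 45 46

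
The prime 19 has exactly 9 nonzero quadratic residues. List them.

1, 4, 5, 6, 7, 9, 11, 16, 17

Square k = 1,…,9 (k and 19−k give the same square):
1²=1, 2²=4, 3²=9, 4²=16, 5²≡6, 6²≡17, 7²≡11, 8²≡7, 9²≡5 (mod 19).
So the quadratic residues mod 19 are {1, 4, 5, 6, 7, 9, 11, 16, 17}.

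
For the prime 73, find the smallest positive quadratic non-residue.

(2/73) = +1, so 2 is a residue.
(3/73) = +1, so 3 is a residue.
(4/73) = +1, so 4 is a residue.
(5/73) = −1, so 5 is the smallest positive non-residue mod 73.

5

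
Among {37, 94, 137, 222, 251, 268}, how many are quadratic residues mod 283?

(37/283) = -1 → non-residue.
(94/283) = +1 → QR.
(137/283) = +1 → QR.
(222/283) = -1 → non-residue.
(251/283) = +1 → QR.
(268/283) = -1 → non-residue.
Total quadratic residues among the 6: 3.

3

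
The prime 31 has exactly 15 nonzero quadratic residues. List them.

1 2 4 5 7 8 9 10 14 16 18 19 20 25 28

Square k = 1,…,15 (k and 31−k give the same square):
1²=1, 2²=4, 3²=9, 4²=16, 5²=25, 6²≡5, 7²≡18, 8²≡2, 9²≡19, 10²≡7, 11²≡28, 12²≡20, 13²≡14, 14²≡10, 15²≡8 (mod 31).
So the quadratic residues mod 31 are {1, 2, 4, 5, 7, 8, 9, 10, 14, 16, 18, 19, 20, 25, 28}.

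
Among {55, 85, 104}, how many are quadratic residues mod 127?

(55/127) = -1 → non-residue.
(85/127) = -1 → non-residue.
(104/127) = +1 → QR.
Total quadratic residues among the 3: 1.

1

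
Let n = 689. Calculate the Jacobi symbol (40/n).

1

Pull out 2^3: since 689 ≡ 1 (mod 8), (2/689) = +1, so (2/689)^3 = +1.
Reciprocity: 5 ≡ 1 and 689 ≡ 1 (mod 4), so (5/689) = +(689/5).
Reduce top mod 5: now compute (4/5).
Pull out 2^2: since 5 ≡ 5 (mod 8), (2/5) = -1, so (2/5)^2 = +1.
Reached (1/5) = 1. Collecting the sign flips along the way, the symbol is +1.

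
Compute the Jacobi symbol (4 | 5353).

Pull out 2^2: since 5353 ≡ 1 (mod 8), (2/5353) = +1, so (2/5353)^2 = +1.
Reached (1/5353) = 1. Collecting the sign flips along the way, the symbol is +1.

1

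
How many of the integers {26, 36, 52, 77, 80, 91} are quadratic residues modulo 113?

5

(26/113) = +1 → QR.
(36/113) = +1 → QR.
(52/113) = +1 → QR.
(77/113) = +1 → QR.
(80/113) = -1 → non-residue.
(91/113) = +1 → QR.
Total quadratic residues among the 6: 5.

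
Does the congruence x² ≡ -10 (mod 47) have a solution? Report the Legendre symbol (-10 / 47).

1

First reduce: -10 ≡ 37 (mod 47).
Reciprocity: 37 ≡ 1 and 47 ≡ 3 (mod 4), so (37/47) = +(47/37).
Reduce top mod 37: now compute (10/37).
Pull out 2: since 37 ≡ 5 (mod 8), (2/37) = -1.
Reciprocity: 5 ≡ 1 and 37 ≡ 1 (mod 4), so (5/37) = +(37/5).
Reduce top mod 5: now compute (2/5).
Pull out 2: since 5 ≡ 5 (mod 8), (2/5) = -1.
Reached (1/5) = 1. Collecting the sign flips along the way, the symbol is +1.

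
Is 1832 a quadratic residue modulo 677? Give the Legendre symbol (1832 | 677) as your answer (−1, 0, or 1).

First reduce: 1832 ≡ 478 (mod 677).
Pull out 2: since 677 ≡ 5 (mod 8), (2/677) = -1.
Reciprocity: 239 ≡ 3 and 677 ≡ 1 (mod 4), so (239/677) = +(677/239).
Reduce top mod 239: now compute (199/239).
Reciprocity: 199 ≡ 3 and 239 ≡ 3 (mod 4), so (199/239) = −(239/199).
Reduce top mod 199: now compute (40/199).
Pull out 2^3: since 199 ≡ 7 (mod 8), (2/199) = +1, so (2/199)^3 = +1.
Reciprocity: 5 ≡ 1 and 199 ≡ 3 (mod 4), so (5/199) = +(199/5).
Reduce top mod 5: now compute (4/5).
Pull out 2^2: since 5 ≡ 5 (mod 8), (2/5) = -1, so (2/5)^2 = +1.
Reached (1/5) = 1. Collecting the sign flips along the way, the symbol is +1.

1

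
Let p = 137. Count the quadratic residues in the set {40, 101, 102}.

(40/137) = -1 → non-residue.
(101/137) = +1 → QR.
(102/137) = -1 → non-residue.
Total quadratic residues among the 3: 1.

1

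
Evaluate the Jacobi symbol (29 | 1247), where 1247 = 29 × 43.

Reciprocity: 29 ≡ 1 and 1247 ≡ 3 (mod 4), so (29/1247) = +(1247/29).
Reduce top mod 29: now compute (0/29).
Top reduces to 0: gcd > 1, so the symbol is 0.

0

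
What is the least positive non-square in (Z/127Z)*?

(2/127) = +1, so 2 is a residue.
(3/127) = −1, so 3 is the smallest positive non-residue mod 127.

3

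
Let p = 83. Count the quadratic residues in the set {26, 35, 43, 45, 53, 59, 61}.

(26/83) = +1 → QR.
(35/83) = -1 → non-residue.
(43/83) = -1 → non-residue.
(45/83) = -1 → non-residue.
(53/83) = -1 → non-residue.
(59/83) = +1 → QR.
(61/83) = +1 → QR.
Total quadratic residues among the 7: 3.

3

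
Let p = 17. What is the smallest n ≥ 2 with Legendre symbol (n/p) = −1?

(2/17) = +1, so 2 is a residue.
(3/17) = −1, so 3 is the smallest positive non-residue mod 17.

3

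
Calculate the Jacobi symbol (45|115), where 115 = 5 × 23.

Reciprocity: 45 ≡ 1 and 115 ≡ 3 (mod 4), so (45/115) = +(115/45).
Reduce top mod 45: now compute (25/45).
Reciprocity: 25 ≡ 1 and 45 ≡ 1 (mod 4), so (25/45) = +(45/25).
Reduce top mod 25: now compute (20/25).
Pull out 2^2: since 25 ≡ 1 (mod 8), (2/25) = +1, so (2/25)^2 = +1.
Reciprocity: 5 ≡ 1 and 25 ≡ 1 (mod 4), so (5/25) = +(25/5).
Reduce top mod 5: now compute (0/5).
Top reduces to 0: gcd > 1, so the symbol is 0.

0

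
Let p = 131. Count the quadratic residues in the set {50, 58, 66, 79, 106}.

1

(50/131) = -1 → non-residue.
(58/131) = +1 → QR.
(66/131) = -1 → non-residue.
(79/131) = -1 → non-residue.
(106/131) = -1 → non-residue.
Total quadratic residues among the 5: 1.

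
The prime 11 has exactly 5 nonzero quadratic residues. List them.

1,3,4,5,9

Square k = 1,…,5 (k and 11−k give the same square):
1²=1, 2²=4, 3²=9, 4²≡5, 5²≡3 (mod 11).
So the quadratic residues mod 11 are {1, 3, 4, 5, 9}.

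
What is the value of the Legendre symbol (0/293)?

Top reduces to 0: gcd > 1, so the symbol is 0.

0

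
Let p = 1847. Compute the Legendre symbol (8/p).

Pull out 2^3: since 1847 ≡ 7 (mod 8), (2/1847) = +1, so (2/1847)^3 = +1.
Reached (1/1847) = 1. Collecting the sign flips along the way, the symbol is +1.

1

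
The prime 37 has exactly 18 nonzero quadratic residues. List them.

Square k = 1,…,18 (k and 37−k give the same square):
1²=1, 2²=4, 3²=9, 4²=16, 5²=25, 6²=36, 7²≡12, 8²≡27, 9²≡7, 10²≡26, 11²≡10, 12²≡33, 13²≡21, 14²≡11, 15²≡3, 16²≡34, 17²≡30, 18²≡28 (mod 37).
So the quadratic residues mod 37 are {1, 3, 4, 7, 9, 10, 11, 12, 16, 21, 25, 26, 27, 28, 30, 33, 34, 36}.

1,3,4,7,9,10,11,12,16,21,25,26,27,28,30,33,34,36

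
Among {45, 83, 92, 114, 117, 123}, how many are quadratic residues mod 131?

4

(45/131) = +1 → QR.
(83/131) = -1 → non-residue.
(92/131) = -1 → non-residue.
(114/131) = +1 → QR.
(117/131) = +1 → QR.
(123/131) = +1 → QR.
Total quadratic residues among the 6: 4.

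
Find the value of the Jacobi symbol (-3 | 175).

First reduce: -3 ≡ 172 (mod 175).
Pull out 2^2: since 175 ≡ 7 (mod 8), (2/175) = +1, so (2/175)^2 = +1.
Reciprocity: 43 ≡ 3 and 175 ≡ 3 (mod 4), so (43/175) = −(175/43).
Reduce top mod 43: now compute (3/43).
Reciprocity: 3 ≡ 3 and 43 ≡ 3 (mod 4), so (3/43) = −(43/3).
Reduce top mod 3: now compute (1/3).
Reached (1/3) = 1. Collecting the sign flips along the way, the symbol is +1.

1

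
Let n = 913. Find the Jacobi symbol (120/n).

Pull out 2^3: since 913 ≡ 1 (mod 8), (2/913) = +1, so (2/913)^3 = +1.
Reciprocity: 15 ≡ 3 and 913 ≡ 1 (mod 4), so (15/913) = +(913/15).
Reduce top mod 15: now compute (13/15).
Reciprocity: 13 ≡ 1 and 15 ≡ 3 (mod 4), so (13/15) = +(15/13).
Reduce top mod 13: now compute (2/13).
Pull out 2: since 13 ≡ 5 (mod 8), (2/13) = -1.
Reached (1/13) = 1. Collecting the sign flips along the way, the symbol is -1.

-1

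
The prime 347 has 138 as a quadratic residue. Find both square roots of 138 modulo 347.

Since 347 ≡ 3 (mod 4), a square root of 138 is 138^((347+1)/4) = 138^87 mod 347.
Repeated squaring: 138^2≡306, 138^4≡293, 138^8≡140, 138^16≡168, 138^32≡117, 138^64≡156 (mod 347).
138^87 = 138^(64+16+4+2+1) ≡ 246 (mod 347).
Check: 246² = 60516 ≡ 138 (mod 347). The two roots are 101 and 246.

101, 246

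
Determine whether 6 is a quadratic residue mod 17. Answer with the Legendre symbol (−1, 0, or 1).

Pull out 2: since 17 ≡ 1 (mod 8), (2/17) = +1.
Reciprocity: 3 ≡ 3 and 17 ≡ 1 (mod 4), so (3/17) = +(17/3).
Reduce top mod 3: now compute (2/3).
Pull out 2: since 3 ≡ 3 (mod 8), (2/3) = -1.
Reached (1/3) = 1. Collecting the sign flips along the way, the symbol is -1.

-1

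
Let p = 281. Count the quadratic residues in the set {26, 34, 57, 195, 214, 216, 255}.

3

(26/281) = -1 → non-residue.
(34/281) = +1 → QR.
(57/281) = +1 → QR.
(195/281) = +1 → QR.
(214/281) = -1 → non-residue.
(216/281) = -1 → non-residue.
(255/281) = -1 → non-residue.
Total quadratic residues among the 7: 3.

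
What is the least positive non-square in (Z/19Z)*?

2

(2/19) = −1, so 2 is the smallest positive non-residue mod 19.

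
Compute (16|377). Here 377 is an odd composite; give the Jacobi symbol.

1

Pull out 2^4: since 377 ≡ 1 (mod 8), (2/377) = +1, so (2/377)^4 = +1.
Reached (1/377) = 1. Collecting the sign flips along the way, the symbol is +1.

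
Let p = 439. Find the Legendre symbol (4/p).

1

Pull out 2^2: since 439 ≡ 7 (mod 8), (2/439) = +1, so (2/439)^2 = +1.
Reached (1/439) = 1. Collecting the sign flips along the way, the symbol is +1.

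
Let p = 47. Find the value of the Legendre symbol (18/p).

1

Pull out 2: since 47 ≡ 7 (mod 8), (2/47) = +1.
Reciprocity: 9 ≡ 1 and 47 ≡ 3 (mod 4), so (9/47) = +(47/9).
Reduce top mod 9: now compute (2/9).
Pull out 2: since 9 ≡ 1 (mod 8), (2/9) = +1.
Reached (1/9) = 1. Collecting the sign flips along the way, the symbol is +1.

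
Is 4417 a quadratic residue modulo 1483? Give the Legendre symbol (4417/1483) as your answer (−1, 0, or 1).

1

First reduce: 4417 ≡ 1451 (mod 1483).
Reciprocity: 1451 ≡ 3 and 1483 ≡ 3 (mod 4), so (1451/1483) = −(1483/1451).
Reduce top mod 1451: now compute (32/1451).
Pull out 2^5: since 1451 ≡ 3 (mod 8), (2/1451) = -1, so (2/1451)^5 = -1.
Reached (1/1451) = 1. Collecting the sign flips along the way, the symbol is +1.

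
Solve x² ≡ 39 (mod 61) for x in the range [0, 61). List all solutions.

10, 51

61 ≡ 1 (mod 4), so we find a root by search.
Trying successive values, 10² = 100 ≡ 39 (mod 61). The other root is 61 − 10 = 51.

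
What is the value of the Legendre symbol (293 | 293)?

First reduce: 293 ≡ 0 (mod 293).
Top reduces to 0: gcd > 1, so the symbol is 0.

0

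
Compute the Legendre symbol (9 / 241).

1

Reciprocity: 9 ≡ 1 and 241 ≡ 1 (mod 4), so (9/241) = +(241/9).
Reduce top mod 9: now compute (7/9).
Reciprocity: 7 ≡ 3 and 9 ≡ 1 (mod 4), so (7/9) = +(9/7).
Reduce top mod 7: now compute (2/7).
Pull out 2: since 7 ≡ 7 (mod 8), (2/7) = +1.
Reached (1/7) = 1. Collecting the sign flips along the way, the symbol is +1.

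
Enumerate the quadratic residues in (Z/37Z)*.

1,3,4,7,9,10,11,12,16,21,25,26,27,28,30,33,34,36

Square k = 1,…,18 (k and 37−k give the same square):
1²=1, 2²=4, 3²=9, 4²=16, 5²=25, 6²=36, 7²≡12, 8²≡27, 9²≡7, 10²≡26, 11²≡10, 12²≡33, 13²≡21, 14²≡11, 15²≡3, 16²≡34, 17²≡30, 18²≡28 (mod 37).
So the quadratic residues mod 37 are {1, 3, 4, 7, 9, 10, 11, 12, 16, 21, 25, 26, 27, 28, 30, 33, 34, 36}.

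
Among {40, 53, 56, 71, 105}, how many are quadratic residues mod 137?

(40/137) = -1 → non-residue.
(53/137) = -1 → non-residue.
(56/137) = +1 → QR.
(71/137) = -1 → non-residue.
(105/137) = +1 → QR.
Total quadratic residues among the 5: 2.

2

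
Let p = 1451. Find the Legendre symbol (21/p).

Reciprocity: 21 ≡ 1 and 1451 ≡ 3 (mod 4), so (21/1451) = +(1451/21).
Reduce top mod 21: now compute (2/21).
Pull out 2: since 21 ≡ 5 (mod 8), (2/21) = -1.
Reached (1/21) = 1. Collecting the sign flips along the way, the symbol is -1.

-1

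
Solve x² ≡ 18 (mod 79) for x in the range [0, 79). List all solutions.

Since 79 ≡ 3 (mod 4), a square root of 18 is 18^((79+1)/4) = 18^20 mod 79.
Repeated squaring: 18^2≡8, 18^4≡64, 18^8≡67, 18^16≡65 (mod 79).
18^20 = 18^(16+4) ≡ 52 (mod 79).
Check: 52² = 2704 ≡ 18 (mod 79). The two roots are 27 and 52.

27, 52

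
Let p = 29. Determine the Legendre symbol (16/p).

Euler's criterion: (16/29) ≡ 16^14 (mod 29).
16^2 ≡ 24 (mod 29)
16^4 ≡ 25 (mod 29)
16^8 ≡ 16 (mod 29)
16^14 = 16^(8+4+2) ≡ 1 (mod 29).
Result is 1, so (16/29) = 1.

1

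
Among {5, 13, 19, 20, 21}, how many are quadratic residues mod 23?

(5/23) = -1 → non-residue.
(13/23) = +1 → QR.
(19/23) = -1 → non-residue.
(20/23) = -1 → non-residue.
(21/23) = -1 → non-residue.
Total quadratic residues among the 5: 1.

1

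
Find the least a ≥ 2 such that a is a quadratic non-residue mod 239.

(2/239) = +1, so 2 is a residue.
(3/239) = +1, so 3 is a residue.
(4/239) = +1, so 4 is a residue.
(5/239) = +1, so 5 is a residue.
(6/239) = +1, so 6 is a residue.
(7/239) = −1, so 7 is the smallest positive non-residue mod 239.

7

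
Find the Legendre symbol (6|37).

-1

Pull out 2: since 37 ≡ 5 (mod 8), (2/37) = -1.
Reciprocity: 3 ≡ 3 and 37 ≡ 1 (mod 4), so (3/37) = +(37/3).
Reduce top mod 3: now compute (1/3).
Reached (1/3) = 1. Collecting the sign flips along the way, the symbol is -1.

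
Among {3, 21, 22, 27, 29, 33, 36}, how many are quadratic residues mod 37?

(3/37) = +1 → QR.
(21/37) = +1 → QR.
(22/37) = -1 → non-residue.
(27/37) = +1 → QR.
(29/37) = -1 → non-residue.
(33/37) = +1 → QR.
(36/37) = +1 → QR.
Total quadratic residues among the 7: 5.

5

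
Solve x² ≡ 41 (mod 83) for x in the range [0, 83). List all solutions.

Since 83 ≡ 3 (mod 4), a square root of 41 is 41^((83+1)/4) = 41^21 mod 83.
Repeated squaring: 41^2≡21, 41^4≡26, 41^8≡12, 41^16≡61 (mod 83).
41^21 = 41^(16+4+1) ≡ 37 (mod 83).
Check: 37² = 1369 ≡ 41 (mod 83). The two roots are 37 and 46.

37, 46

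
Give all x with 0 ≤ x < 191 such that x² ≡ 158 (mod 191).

Since 191 ≡ 3 (mod 4), a square root of 158 is 158^((191+1)/4) = 158^48 mod 191.
Repeated squaring: 158^2≡134, 158^4≡2, 158^8≡4, 158^16≡16, 158^32≡65 (mod 191).
158^48 = 158^(32+16) ≡ 85 (mod 191).
Check: 85² = 7225 ≡ 158 (mod 191). The two roots are 85 and 106.

85, 106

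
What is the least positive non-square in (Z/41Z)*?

3

(2/41) = +1, so 2 is a residue.
(3/41) = −1, so 3 is the smallest positive non-residue mod 41.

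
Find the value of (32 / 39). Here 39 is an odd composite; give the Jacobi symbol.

1

Pull out 2^5: since 39 ≡ 7 (mod 8), (2/39) = +1, so (2/39)^5 = +1.
Reached (1/39) = 1. Collecting the sign flips along the way, the symbol is +1.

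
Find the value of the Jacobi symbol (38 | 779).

0

Pull out 2: since 779 ≡ 3 (mod 8), (2/779) = -1.
Reciprocity: 19 ≡ 3 and 779 ≡ 3 (mod 4), so (19/779) = −(779/19).
Reduce top mod 19: now compute (0/19).
Top reduces to 0: gcd > 1, so the symbol is 0.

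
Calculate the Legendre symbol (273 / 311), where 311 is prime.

Euler's criterion: (273/311) ≡ 273^155 (mod 311).
273^2 ≡ 200 (mod 311)
273^4 ≡ 192 (mod 311)
273^8 ≡ 166 (mod 311)
273^16 ≡ 188 (mod 311)
273^32 ≡ 201 (mod 311)
273^64 ≡ 282 (mod 311)
273^128 ≡ 219 (mod 311)
273^155 = 273^(128+16+8+2+1) ≡ 1 (mod 311).
Result is 1, so (273/311) = 1.

1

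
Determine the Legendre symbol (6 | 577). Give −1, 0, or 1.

Pull out 2: since 577 ≡ 1 (mod 8), (2/577) = +1.
Reciprocity: 3 ≡ 3 and 577 ≡ 1 (mod 4), so (3/577) = +(577/3).
Reduce top mod 3: now compute (1/3).
Reached (1/3) = 1. Collecting the sign flips along the way, the symbol is +1.

1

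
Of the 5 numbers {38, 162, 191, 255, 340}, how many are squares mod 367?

3

(38/367) = -1 → non-residue.
(162/367) = +1 → QR.
(191/367) = +1 → QR.
(255/367) = -1 → non-residue.
(340/367) = +1 → QR.
Total quadratic residues among the 5: 3.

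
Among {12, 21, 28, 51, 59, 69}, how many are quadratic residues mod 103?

(12/103) = -1 → non-residue.
(21/103) = -1 → non-residue.
(28/103) = +1 → QR.
(51/103) = -1 → non-residue.
(59/103) = +1 → QR.
(69/103) = -1 → non-residue.
Total quadratic residues among the 6: 2.

2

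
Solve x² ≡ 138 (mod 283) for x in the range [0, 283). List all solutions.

103, 180

Since 283 ≡ 3 (mod 4), a square root of 138 is 138^((283+1)/4) = 138^71 mod 283.
Repeated squaring: 138^2≡83, 138^4≡97, 138^8≡70, 138^16≡89, 138^32≡280, 138^64≡9 (mod 283).
138^71 = 138^(64+4+2+1) ≡ 103 (mod 283).
Check: 103² = 10609 ≡ 138 (mod 283). The two roots are 103 and 180.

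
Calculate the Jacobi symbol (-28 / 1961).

First reduce: -28 ≡ 1933 (mod 1961).
Reciprocity: 1933 ≡ 1 and 1961 ≡ 1 (mod 4), so (1933/1961) = +(1961/1933).
Reduce top mod 1933: now compute (28/1933).
Pull out 2^2: since 1933 ≡ 5 (mod 8), (2/1933) = -1, so (2/1933)^2 = +1.
Reciprocity: 7 ≡ 3 and 1933 ≡ 1 (mod 4), so (7/1933) = +(1933/7).
Reduce top mod 7: now compute (1/7).
Reached (1/7) = 1. Collecting the sign flips along the way, the symbol is +1.

1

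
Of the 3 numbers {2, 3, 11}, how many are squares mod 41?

1

(2/41) = +1 → QR.
(3/41) = -1 → non-residue.
(11/41) = -1 → non-residue.
Total quadratic residues among the 3: 1.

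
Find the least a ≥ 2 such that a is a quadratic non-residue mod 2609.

(2/2609) = +1, so 2 is a residue.
(3/2609) = −1, so 3 is the smallest positive non-residue mod 2609.

3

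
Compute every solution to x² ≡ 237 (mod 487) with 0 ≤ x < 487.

193, 294

Since 487 ≡ 3 (mod 4), a square root of 237 is 237^((487+1)/4) = 237^122 mod 487.
Repeated squaring: 237^2≡164, 237^4≡111, 237^8≡146, 237^16≡375, 237^32≡369, 237^64≡288 (mod 487).
237^122 = 237^(64+32+16+8+2) ≡ 193 (mod 487).
Check: 193² = 37249 ≡ 237 (mod 487). The two roots are 193 and 294.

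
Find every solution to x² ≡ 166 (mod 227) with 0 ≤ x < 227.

47, 180

Since 227 ≡ 3 (mod 4), a square root of 166 is 166^((227+1)/4) = 166^57 mod 227.
Repeated squaring: 166^2≡89, 166^4≡203, 166^8≡122, 166^16≡129, 166^32≡70 (mod 227).
166^57 = 166^(32+16+8+1) ≡ 47 (mod 227).
Check: 47² = 2209 ≡ 166 (mod 227). The two roots are 47 and 180.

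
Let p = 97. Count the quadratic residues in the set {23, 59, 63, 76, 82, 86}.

(23/97) = -1 → non-residue.
(59/97) = -1 → non-residue.
(63/97) = -1 → non-residue.
(76/97) = -1 → non-residue.
(82/97) = -1 → non-residue.
(86/97) = +1 → QR.
Total quadratic residues among the 6: 1.

1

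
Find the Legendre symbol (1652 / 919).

-1

First reduce: 1652 ≡ 733 (mod 919).
Reciprocity: 733 ≡ 1 and 919 ≡ 3 (mod 4), so (733/919) = +(919/733).
Reduce top mod 733: now compute (186/733).
Pull out 2: since 733 ≡ 5 (mod 8), (2/733) = -1.
Reciprocity: 93 ≡ 1 and 733 ≡ 1 (mod 4), so (93/733) = +(733/93).
Reduce top mod 93: now compute (82/93).
Pull out 2: since 93 ≡ 5 (mod 8), (2/93) = -1.
Reciprocity: 41 ≡ 1 and 93 ≡ 1 (mod 4), so (41/93) = +(93/41).
Reduce top mod 41: now compute (11/41).
Reciprocity: 11 ≡ 3 and 41 ≡ 1 (mod 4), so (11/41) = +(41/11).
Reduce top mod 11: now compute (8/11).
Pull out 2^3: since 11 ≡ 3 (mod 8), (2/11) = -1, so (2/11)^3 = -1.
Reached (1/11) = 1. Collecting the sign flips along the way, the symbol is -1.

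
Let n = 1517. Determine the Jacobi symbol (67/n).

-1

Reciprocity: 67 ≡ 3 and 1517 ≡ 1 (mod 4), so (67/1517) = +(1517/67).
Reduce top mod 67: now compute (43/67).
Reciprocity: 43 ≡ 3 and 67 ≡ 3 (mod 4), so (43/67) = −(67/43).
Reduce top mod 43: now compute (24/43).
Pull out 2^3: since 43 ≡ 3 (mod 8), (2/43) = -1, so (2/43)^3 = -1.
Reciprocity: 3 ≡ 3 and 43 ≡ 3 (mod 4), so (3/43) = −(43/3).
Reduce top mod 3: now compute (1/3).
Reached (1/3) = 1. Collecting the sign flips along the way, the symbol is -1.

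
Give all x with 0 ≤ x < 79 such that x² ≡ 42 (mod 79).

11, 68

Since 79 ≡ 3 (mod 4), a square root of 42 is 42^((79+1)/4) = 42^20 mod 79.
Repeated squaring: 42^2≡26, 42^4≡44, 42^8≡40, 42^16≡20 (mod 79).
42^20 = 42^(16+4) ≡ 11 (mod 79).
Check: 11² = 121 ≡ 42 (mod 79). The two roots are 11 and 68.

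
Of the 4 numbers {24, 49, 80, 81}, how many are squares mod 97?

3

(24/97) = +1 → QR.
(49/97) = +1 → QR.
(80/97) = -1 → non-residue.
(81/97) = +1 → QR.
Total quadratic residues among the 4: 3.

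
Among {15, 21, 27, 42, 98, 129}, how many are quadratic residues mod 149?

(15/149) = -1 → non-residue.
(21/149) = -1 → non-residue.
(27/149) = -1 → non-residue.
(42/149) = +1 → QR.
(98/149) = -1 → non-residue.
(129/149) = +1 → QR.
Total quadratic residues among the 6: 2.

2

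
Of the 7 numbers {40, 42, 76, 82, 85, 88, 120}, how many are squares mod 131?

(40/131) = -1 → non-residue.
(42/131) = -1 → non-residue.
(76/131) = -1 → non-residue.
(82/131) = -1 → non-residue.
(85/131) = -1 → non-residue.
(88/131) = -1 → non-residue.
(120/131) = -1 → non-residue.
Total quadratic residues among the 7: 0.

0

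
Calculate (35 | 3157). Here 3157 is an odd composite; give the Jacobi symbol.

0

Reciprocity: 35 ≡ 3 and 3157 ≡ 1 (mod 4), so (35/3157) = +(3157/35).
Reduce top mod 35: now compute (7/35).
Reciprocity: 7 ≡ 3 and 35 ≡ 3 (mod 4), so (7/35) = −(35/7).
Reduce top mod 7: now compute (0/7).
Top reduces to 0: gcd > 1, so the symbol is 0.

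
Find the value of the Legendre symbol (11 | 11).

0

First reduce: 11 ≡ 0 (mod 11).
Top reduces to 0: gcd > 1, so the symbol is 0.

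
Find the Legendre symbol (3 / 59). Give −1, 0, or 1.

Reciprocity: 3 ≡ 3 and 59 ≡ 3 (mod 4), so (3/59) = −(59/3).
Reduce top mod 3: now compute (2/3).
Pull out 2: since 3 ≡ 3 (mod 8), (2/3) = -1.
Reached (1/3) = 1. Collecting the sign flips along the way, the symbol is +1.

1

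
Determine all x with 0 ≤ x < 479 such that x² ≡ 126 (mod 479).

Since 479 ≡ 3 (mod 4), a square root of 126 is 126^((479+1)/4) = 126^120 mod 479.
Repeated squaring: 126^2≡69, 126^4≡450, 126^8≡362, 126^16≡277, 126^32≡89, 126^64≡257 (mod 479).
126^120 = 126^(64+32+16+8) ≡ 242 (mod 479).
Check: 242² = 58564 ≡ 126 (mod 479). The two roots are 237 and 242.

237, 242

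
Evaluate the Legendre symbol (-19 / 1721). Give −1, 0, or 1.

1

First reduce: -19 ≡ 1702 (mod 1721).
Pull out 2: since 1721 ≡ 1 (mod 8), (2/1721) = +1.
Reciprocity: 851 ≡ 3 and 1721 ≡ 1 (mod 4), so (851/1721) = +(1721/851).
Reduce top mod 851: now compute (19/851).
Reciprocity: 19 ≡ 3 and 851 ≡ 3 (mod 4), so (19/851) = −(851/19).
Reduce top mod 19: now compute (15/19).
Reciprocity: 15 ≡ 3 and 19 ≡ 3 (mod 4), so (15/19) = −(19/15).
Reduce top mod 15: now compute (4/15).
Pull out 2^2: since 15 ≡ 7 (mod 8), (2/15) = +1, so (2/15)^2 = +1.
Reached (1/15) = 1. Collecting the sign flips along the way, the symbol is +1.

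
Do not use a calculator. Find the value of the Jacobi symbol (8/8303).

1

Pull out 2^3: since 8303 ≡ 7 (mod 8), (2/8303) = +1, so (2/8303)^3 = +1.
Reached (1/8303) = 1. Collecting the sign flips along the way, the symbol is +1.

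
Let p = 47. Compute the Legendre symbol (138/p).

-1

Euler's criterion: (138/47) ≡ 44^23 (mod 47).
44^2 ≡ 9 (mod 47)
44^4 ≡ 34 (mod 47)
44^8 ≡ 28 (mod 47)
44^16 ≡ 32 (mod 47)
44^23 = 44^(16+4+2+1) ≡ 46 (mod 47).
Result is 46 ≡ −1, so (138/47) = −1.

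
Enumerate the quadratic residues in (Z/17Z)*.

Square k = 1,…,8 (k and 17−k give the same square):
1²=1, 2²=4, 3²=9, 4²=16, 5²≡8, 6²≡2, 7²≡15, 8²≡13 (mod 17).
So the quadratic residues mod 17 are {1, 2, 4, 8, 9, 13, 15, 16}.

1, 2, 4, 8, 9, 13, 15, 16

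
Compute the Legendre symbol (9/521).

1

Euler's criterion: (9/521) ≡ 9^260 (mod 521).
9^2 ≡ 81 (mod 521)
9^4 ≡ 309 (mod 521)
9^8 ≡ 138 (mod 521)
9^16 ≡ 288 (mod 521)
9^32 ≡ 105 (mod 521)
9^64 ≡ 84 (mod 521)
9^128 ≡ 283 (mod 521)
9^256 ≡ 376 (mod 521)
9^260 = 9^(256+4) ≡ 1 (mod 521).
Result is 1, so (9/521) = 1.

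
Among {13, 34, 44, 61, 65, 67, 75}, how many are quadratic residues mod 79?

(13/79) = +1 → QR.
(34/79) = -1 → non-residue.
(44/79) = +1 → QR.
(61/79) = -1 → non-residue.
(65/79) = +1 → QR.
(67/79) = +1 → QR.
(75/79) = -1 → non-residue.
Total quadratic residues among the 7: 4.

4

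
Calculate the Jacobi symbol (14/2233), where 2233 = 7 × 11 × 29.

Pull out 2: since 2233 ≡ 1 (mod 8), (2/2233) = +1.
Reciprocity: 7 ≡ 3 and 2233 ≡ 1 (mod 4), so (7/2233) = +(2233/7).
Reduce top mod 7: now compute (0/7).
Top reduces to 0: gcd > 1, so the symbol is 0.

0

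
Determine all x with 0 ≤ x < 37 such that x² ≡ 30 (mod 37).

37 ≡ 1 (mod 4), so we find a root by search.
Trying successive values, 17² = 289 ≡ 30 (mod 37). The other root is 37 − 17 = 20.

17, 20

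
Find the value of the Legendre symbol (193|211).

1

Reciprocity: 193 ≡ 1 and 211 ≡ 3 (mod 4), so (193/211) = +(211/193).
Reduce top mod 193: now compute (18/193).
Pull out 2: since 193 ≡ 1 (mod 8), (2/193) = +1.
Reciprocity: 9 ≡ 1 and 193 ≡ 1 (mod 4), so (9/193) = +(193/9).
Reduce top mod 9: now compute (4/9).
Pull out 2^2: since 9 ≡ 1 (mod 8), (2/9) = +1, so (2/9)^2 = +1.
Reached (1/9) = 1. Collecting the sign flips along the way, the symbol is +1.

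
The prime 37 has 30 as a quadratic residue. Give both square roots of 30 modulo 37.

17, 20

37 ≡ 1 (mod 4), so we find a root by search.
Trying successive values, 17² = 289 ≡ 30 (mod 37). The other root is 37 − 17 = 20.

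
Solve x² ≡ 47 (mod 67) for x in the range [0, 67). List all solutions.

28, 39

Since 67 ≡ 3 (mod 4), a square root of 47 is 47^((67+1)/4) = 47^17 mod 67.
Repeated squaring: 47^2≡65, 47^4≡4, 47^8≡16, 47^16≡55 (mod 67).
47^17 = 47^(16+1) ≡ 39 (mod 67).
Check: 39² = 1521 ≡ 47 (mod 67). The two roots are 28 and 39.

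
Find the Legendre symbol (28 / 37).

1

Pull out 2^2: since 37 ≡ 5 (mod 8), (2/37) = -1, so (2/37)^2 = +1.
Reciprocity: 7 ≡ 3 and 37 ≡ 1 (mod 4), so (7/37) = +(37/7).
Reduce top mod 7: now compute (2/7).
Pull out 2: since 7 ≡ 7 (mod 8), (2/7) = +1.
Reached (1/7) = 1. Collecting the sign flips along the way, the symbol is +1.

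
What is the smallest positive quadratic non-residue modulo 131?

2

(2/131) = −1, so 2 is the smallest positive non-residue mod 131.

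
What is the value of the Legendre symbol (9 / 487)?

Reciprocity: 9 ≡ 1 and 487 ≡ 3 (mod 4), so (9/487) = +(487/9).
Reduce top mod 9: now compute (1/9).
Reached (1/9) = 1. Collecting the sign flips along the way, the symbol is +1.

1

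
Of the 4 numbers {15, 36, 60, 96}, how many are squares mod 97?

2

(15/97) = -1 → non-residue.
(36/97) = +1 → QR.
(60/97) = -1 → non-residue.
(96/97) = +1 → QR.
Total quadratic residues among the 4: 2.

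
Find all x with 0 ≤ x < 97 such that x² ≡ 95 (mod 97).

17, 80

97 ≡ 1 (mod 4), so we find a root by search.
Trying successive values, 17² = 289 ≡ 95 (mod 97). The other root is 97 − 17 = 80.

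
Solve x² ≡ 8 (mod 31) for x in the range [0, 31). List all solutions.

Since 31 ≡ 3 (mod 4), a square root of 8 is 8^((31+1)/4) = 8^8 mod 31.
Repeated squaring: 8^2≡2, 8^4≡4, 8^8≡16 (mod 31).
8^8 = 8^(8) ≡ 16 (mod 31).
Check: 16² = 256 ≡ 8 (mod 31). The two roots are 15 and 16.

15, 16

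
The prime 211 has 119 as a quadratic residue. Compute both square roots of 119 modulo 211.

69, 142

Since 211 ≡ 3 (mod 4), a square root of 119 is 119^((211+1)/4) = 119^53 mod 211.
Repeated squaring: 119^2≡24, 119^4≡154, 119^8≡84, 119^16≡93, 119^32≡209 (mod 211).
119^53 = 119^(32+16+4+1) ≡ 69 (mod 211).
Check: 69² = 4761 ≡ 119 (mod 211). The two roots are 69 and 142.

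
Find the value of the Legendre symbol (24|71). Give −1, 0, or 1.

1

Pull out 2^3: since 71 ≡ 7 (mod 8), (2/71) = +1, so (2/71)^3 = +1.
Reciprocity: 3 ≡ 3 and 71 ≡ 3 (mod 4), so (3/71) = −(71/3).
Reduce top mod 3: now compute (2/3).
Pull out 2: since 3 ≡ 3 (mod 8), (2/3) = -1.
Reached (1/3) = 1. Collecting the sign flips along the way, the symbol is +1.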